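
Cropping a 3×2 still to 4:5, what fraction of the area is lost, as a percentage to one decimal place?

4:5 is narrower than 3×2, so the crop keeps the full height and trims the width.
Area ratio = (0.800)/(1.500) = 53.33%; the remaining 46.67% is cropped out.

46.7%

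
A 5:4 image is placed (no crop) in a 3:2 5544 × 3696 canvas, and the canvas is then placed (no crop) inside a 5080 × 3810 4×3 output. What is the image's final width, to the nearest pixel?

4233 px

Inside the 5544×3696 canvas the image is height-limited at 4620.00 × 3696.00.
The 3:2 canvas is width-limited in 5080×3810, giving 5080.00 × 3386.67; scale factor 0.9163.
The image scales with it: width 4620.00 × 0.9163 ≈ 4233.33.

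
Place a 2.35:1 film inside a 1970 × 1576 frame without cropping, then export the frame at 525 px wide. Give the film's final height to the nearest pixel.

223 px

In the 1970×1576 frame the film fills the width: height = 1970 / 2.350 ≈ 838.30 px.
Resizing to 525 px wide multiplies everything by 0.2665: 838.30 → 223.40 px.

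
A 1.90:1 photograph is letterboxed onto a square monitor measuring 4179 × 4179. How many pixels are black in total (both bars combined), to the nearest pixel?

1.90:1 (1.900) > square (1.000), so the photograph fills the width.
That makes the image 2199.4737 px tall (4179 / 1.900).
4179 − 2199.4737 = 1979.5263 px of bars.
That's 1979.5263 × 4179 ≈ 8272440 black pixels.

8272440 pixels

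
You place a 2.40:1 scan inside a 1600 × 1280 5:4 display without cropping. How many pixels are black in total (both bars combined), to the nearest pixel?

981333 pixels

Since 2.400 > 1.250, the scan is width-limited.
That makes the image 666.6667 px tall (1600 / 2.400).
Leftover height: 1280 − 666.6667 = 613.3333 px.
That's 613.3333 × 1600 ≈ 981333 black pixels.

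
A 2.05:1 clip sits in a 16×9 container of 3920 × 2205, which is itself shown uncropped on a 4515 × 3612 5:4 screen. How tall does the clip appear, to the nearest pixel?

2202 px

2.05:1 in 3920×2205: fills the width, so the clip is 3920.00 × 1912.20.
Second fit — the 16×9 canvas into 4515×3612 spans the width: 4515.00 × 2539.69 (×1.1518 from 3920×2205).
Applying the same ×1.1518: 1912.20 → 2202.44.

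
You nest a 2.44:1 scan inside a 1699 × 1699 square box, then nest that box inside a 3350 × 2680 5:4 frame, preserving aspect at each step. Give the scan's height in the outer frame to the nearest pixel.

1098 px

2.44:1 in 1699×1699: fills the width, so the scan is 1699.00 × 696.31.
square in 3350×2680: fills the height, so the intermediate becomes 2680.00 × 2680.00 — a scale of ×1.5774.
So the scan's height is 696.31 × 1.5774 ≈ 1098.36.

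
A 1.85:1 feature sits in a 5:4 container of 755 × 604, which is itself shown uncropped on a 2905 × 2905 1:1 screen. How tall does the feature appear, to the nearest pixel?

1.85:1 in 755×604: fills the width, so the feature is 755.00 × 408.11.
The 5:4 canvas is width-limited in 2905×2905, giving 2905.00 × 2324.00; scale factor 3.8477.
The feature scales with it: height 408.11 × 3.8477 ≈ 1570.27.

1570 px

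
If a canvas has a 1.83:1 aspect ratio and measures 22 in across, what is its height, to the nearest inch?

Height = 22 / 1.830 = 12.02.

12 in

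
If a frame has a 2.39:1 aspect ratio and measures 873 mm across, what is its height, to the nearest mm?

Height = 873 / 2.390 = 365.27.

365 mm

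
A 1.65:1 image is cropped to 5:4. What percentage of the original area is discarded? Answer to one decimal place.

Going from 1.65:1 to 5:4 means cutting width while keeping height.
Fraction kept = (1.250)/(1.650) ≈ 75.76%, so 24.24% is lost.

24.2%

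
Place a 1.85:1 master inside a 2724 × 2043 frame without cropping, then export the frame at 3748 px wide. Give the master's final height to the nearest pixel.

2026 px

In the 2724×2043 frame the master fills the width: height = 2724 / 1.850 ≈ 1472.43 px.
Resizing to 3748 px wide multiplies everything by 1.3759: 1472.43 → 2025.95 px.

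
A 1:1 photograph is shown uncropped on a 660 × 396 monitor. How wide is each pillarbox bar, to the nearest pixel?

132 px

1:1 (1.000) < 5:3 (1.667), so the photograph fills the height.
That makes the image 396.00 px wide (396 × 1/1).
Leftover width: 660 − 396.00 = 264.00 px → 132.00 each side.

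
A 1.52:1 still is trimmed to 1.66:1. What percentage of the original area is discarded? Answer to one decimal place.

8.4%

1.66:1 is wider than 1.52:1, so the crop keeps the full width and trims the height.
Fraction kept = (1.520)/(1.660) ≈ 91.57%, so 8.43% is lost.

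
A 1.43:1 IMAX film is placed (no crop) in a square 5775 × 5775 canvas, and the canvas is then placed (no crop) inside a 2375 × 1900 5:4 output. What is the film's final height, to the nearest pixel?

1329 px

1.43:1 IMAX in 5775×5775: fills the width, so the film is 5775.00 × 4038.46.
square in 2375×1900: fills the height, so the intermediate becomes 1900.00 × 1900.00 — a scale of ×0.3290.
So the film's height is 4038.46 × 0.3290 ≈ 1328.67.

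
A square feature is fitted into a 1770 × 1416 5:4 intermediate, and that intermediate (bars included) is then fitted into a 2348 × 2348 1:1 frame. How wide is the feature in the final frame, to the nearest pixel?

First fit — square into 1770×1416 spans the height: 1416.00 × 1416.00.
5:4 in 2348×2348: fills the width, so the intermediate becomes 2348.00 × 1878.40 — a scale of ×1.3266.
So the feature's width is 1416.00 × 1.3266 ≈ 1878.40.

1878 px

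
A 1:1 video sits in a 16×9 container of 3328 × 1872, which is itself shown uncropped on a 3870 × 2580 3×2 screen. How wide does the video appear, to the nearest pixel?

2177 px

Inside the 3328×1872 canvas the video is height-limited at 1872.00 × 1872.00.
The 16×9 canvas is width-limited in 3870×2580, giving 3870.00 × 2176.88; scale factor 1.1629.
So the video's width is 1872.00 × 1.1629 ≈ 2176.88.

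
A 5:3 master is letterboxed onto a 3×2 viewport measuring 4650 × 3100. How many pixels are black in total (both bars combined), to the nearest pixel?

1441500 pixels

5:3 is wider than 3×2, so it spans the full width.
The master is 4650 × 3/5 ≈ 2790.0000 px tall.
Leftover height: 3100 − 2790.0000 = 310.0000 px.
Across the 4650-px span: 310.0000 × 4650 ≈ 1441500 px.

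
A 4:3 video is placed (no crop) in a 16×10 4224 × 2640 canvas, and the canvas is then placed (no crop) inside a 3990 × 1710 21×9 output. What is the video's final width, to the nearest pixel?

First fit — 4:3 into 4224×2640 spans the height: 3520.00 × 2640.00.
The 16×10 canvas is height-limited in 3990×1710, giving 2736.00 × 1710.00; scale factor 0.6477.
Applying the same ×0.6477: 3520.00 → 2280.00.

2280 px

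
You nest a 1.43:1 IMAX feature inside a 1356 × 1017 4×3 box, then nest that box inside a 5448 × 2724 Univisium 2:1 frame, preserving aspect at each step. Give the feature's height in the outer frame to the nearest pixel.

2540 px

Inside the 1356×1017 canvas the feature is width-limited at 1356.00 × 948.25.
4×3 in 5448×2724: fills the height, so the intermediate becomes 3632.00 × 2724.00 — a scale of ×2.6785.
So the feature's height is 948.25 × 2.6785 ≈ 2539.86.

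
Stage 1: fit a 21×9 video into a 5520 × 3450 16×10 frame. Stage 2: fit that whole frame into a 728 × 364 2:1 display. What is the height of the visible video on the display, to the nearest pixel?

21×9 in 5520×3450: fills the width, so the video is 5520.00 × 2365.71.
Second fit — the 16×10 canvas into 728×364 spans the height: 582.40 × 364.00 (×0.1055 from 5520×3450).
The video scales with it: height 2365.71 × 0.1055 ≈ 249.60.

250 px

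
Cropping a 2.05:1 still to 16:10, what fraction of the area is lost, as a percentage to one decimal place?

22.0%

Going from 2.05:1 to 16:10 means cutting width while keeping height.
Fraction kept = (1.600)/(2.050) ≈ 78.05%, so 21.95% is lost.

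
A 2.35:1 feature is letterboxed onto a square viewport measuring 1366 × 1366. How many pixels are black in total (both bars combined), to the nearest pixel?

2.35:1 is wider than square, so it spans the full width.
The feature is 1366 / 2.350 ≈ 581.2766 px tall.
Leftover height: 1366 − 581.2766 = 784.7234 px.
Across the 1366-px span: 784.7234 × 1366 ≈ 1071932 px.

1071932 pixels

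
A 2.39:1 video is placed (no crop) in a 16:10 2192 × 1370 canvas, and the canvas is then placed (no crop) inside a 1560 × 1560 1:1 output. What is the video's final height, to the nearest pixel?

First fit — 2.39:1 into 2192×1370 spans the width: 2192.00 × 917.15.
The 16:10 canvas is width-limited in 1560×1560, giving 1560.00 × 975.00; scale factor 0.7117.
So the video's height is 917.15 × 0.7117 ≈ 652.72.

653 px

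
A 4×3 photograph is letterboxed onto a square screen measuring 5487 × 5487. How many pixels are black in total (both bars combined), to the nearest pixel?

4×3 is wider than square, so it spans the full width.
The photograph is 5487 × 3/4 ≈ 4115.2500 px tall.
Leftover height: 5487 − 4115.2500 = 1371.7500 px.
That's 1371.7500 × 5487 ≈ 7526792 black pixels.

7526792 pixels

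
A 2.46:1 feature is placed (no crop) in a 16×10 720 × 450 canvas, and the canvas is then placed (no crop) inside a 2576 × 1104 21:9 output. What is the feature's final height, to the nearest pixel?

718 px

Inside the 720×450 canvas the feature is width-limited at 720.00 × 292.68.
16×10 in 2576×1104: fills the height, so the intermediate becomes 1766.40 × 1104.00 — a scale of ×2.4533.
So the feature's height is 292.68 × 2.4533 ≈ 718.05.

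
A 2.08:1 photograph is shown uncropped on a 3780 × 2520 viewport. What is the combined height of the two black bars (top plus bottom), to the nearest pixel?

2.08:1 is wider than 3×2, so it spans the full width.
Content height = 3780 / 2.080 ≈ 1817.31 px.
Black = 2520 − 1817.31 = 702.69 px.

703 px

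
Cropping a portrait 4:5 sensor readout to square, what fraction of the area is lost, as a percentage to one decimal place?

20.0%

square is wider than portrait 4:5, so the crop keeps the full width and trims the height.
Area ratio = (0.800)/(1.000) = 80.00%; the remaining 20.00% is cropped out.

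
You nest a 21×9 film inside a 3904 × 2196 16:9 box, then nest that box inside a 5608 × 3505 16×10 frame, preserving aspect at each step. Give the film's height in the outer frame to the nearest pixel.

2403 px

Inside the 3904×2196 canvas the film is width-limited at 3904.00 × 1673.14.
16:9 in 5608×3505: fills the width, so the intermediate becomes 5608.00 × 3154.50 — a scale of ×1.4365.
Applying the same ×1.4365: 1673.14 → 2403.43.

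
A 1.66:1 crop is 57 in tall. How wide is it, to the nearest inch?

95 in

At 1.66:1, 57 × 1.660 ≈ 94.62.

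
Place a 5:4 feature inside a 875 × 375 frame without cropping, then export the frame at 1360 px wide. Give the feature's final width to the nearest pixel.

729 px

Fitted into 875×375, the feature spans the height; its width is 375 × 5/4 ≈ 468.75 px.
The frame scales by 1360/875 = 1.5543; 468.75 × 1.5543 ≈ 728.57 px.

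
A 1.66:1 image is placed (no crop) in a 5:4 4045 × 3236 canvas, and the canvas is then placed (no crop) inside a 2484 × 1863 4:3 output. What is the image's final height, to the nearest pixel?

1403 px

Inside the 4045×3236 canvas the image is width-limited at 4045.00 × 2436.75.
The 5:4 canvas is height-limited in 2484×1863, giving 2328.75 × 1863.00; scale factor 0.5757.
The image scales with it: height 2436.75 × 0.5757 ≈ 1402.86.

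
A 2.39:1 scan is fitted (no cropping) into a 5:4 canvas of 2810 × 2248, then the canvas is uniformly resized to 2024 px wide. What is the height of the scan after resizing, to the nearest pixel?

In the 2810×2248 frame the scan fills the width: height = 2810 / 2.390 ≈ 1175.73 px.
Resizing to 2024 px wide multiplies everything by 0.7203: 1175.73 → 846.86 px.

847 px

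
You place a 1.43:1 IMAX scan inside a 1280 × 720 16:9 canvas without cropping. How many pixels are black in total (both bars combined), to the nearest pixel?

180288 pixels

Since 1.430 < 1.778, the scan is height-limited.
That makes the image 1029.6000 px wide (720 × 1.430).
Leftover width: 1280 − 1029.6000 = 250.4000 px.
Across the 720-px span: 250.4000 × 720 ≈ 180288 px.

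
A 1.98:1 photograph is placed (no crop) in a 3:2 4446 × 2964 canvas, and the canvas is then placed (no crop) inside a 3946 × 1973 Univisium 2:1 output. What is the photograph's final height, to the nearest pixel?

First fit — 1.98:1 into 4446×2964 spans the width: 4446.00 × 2245.45.
Second fit — the 3:2 canvas into 3946×1973 spans the height: 2959.50 × 1973.00 (×0.6657 from 4446×2964).
So the photograph's height is 2245.45 × 0.6657 ≈ 1494.70.

1495 px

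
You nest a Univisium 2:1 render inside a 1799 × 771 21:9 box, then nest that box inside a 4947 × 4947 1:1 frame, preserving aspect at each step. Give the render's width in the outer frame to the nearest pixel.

4240 px

Univisium 2:1 in 1799×771: fills the height, so the render is 1542.00 × 771.00.
21:9 in 4947×4947: fills the width, so the intermediate becomes 4947.00 × 2120.14 — a scale of ×2.7499.
Applying the same ×2.7499: 1542.00 → 4240.29.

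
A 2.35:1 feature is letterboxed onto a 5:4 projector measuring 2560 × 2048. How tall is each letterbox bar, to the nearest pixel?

Since 2.350 > 1.250, the feature is width-limited.
Content height = 2560 / 2.350 ≈ 1089.36 px.
Black = 2048 − 1089.36 = 958.64 px, or 479.32 per bar.

479 px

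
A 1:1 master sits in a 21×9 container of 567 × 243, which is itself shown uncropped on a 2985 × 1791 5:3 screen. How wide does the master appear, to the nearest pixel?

1279 px

First fit — 1:1 into 567×243 spans the height: 243.00 × 243.00.
21×9 in 2985×1791: fills the width, so the intermediate becomes 2985.00 × 1279.29 — a scale of ×5.2646.
The master scales with it: width 243.00 × 5.2646 ≈ 1279.29.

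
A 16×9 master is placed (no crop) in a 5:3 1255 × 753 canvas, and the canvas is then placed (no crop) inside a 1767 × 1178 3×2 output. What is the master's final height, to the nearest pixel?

First fit — 16×9 into 1255×753 spans the width: 1255.00 × 705.94.
5:3 in 1767×1178: fills the width, so the intermediate becomes 1767.00 × 1060.20 — a scale of ×1.4080.
So the master's height is 705.94 × 1.4080 ≈ 993.94.

994 px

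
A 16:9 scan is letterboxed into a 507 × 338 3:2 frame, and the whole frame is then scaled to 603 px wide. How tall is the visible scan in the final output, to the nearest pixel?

339 px

Fitted into 507×338, the scan spans the width; its height is 507 × 9/16 ≈ 285.19 px.
The frame scales by 603/507 = 1.1893; 285.19 × 1.1893 ≈ 339.19 px.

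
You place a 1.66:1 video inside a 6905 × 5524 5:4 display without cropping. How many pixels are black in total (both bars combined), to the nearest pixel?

1.66:1 is wider than 5:4, so it spans the full width.
That makes the image 4159.6386 px tall (6905 / 1.660).
Black = 5524 − 4159.6386 = 1364.3614 px.
Bar area = 1364.3614 × 6905 ≈ 9420916 px.

9420916 pixels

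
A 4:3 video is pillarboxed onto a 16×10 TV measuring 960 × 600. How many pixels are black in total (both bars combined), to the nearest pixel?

96000 pixels

Since 1.333 < 1.600, the video is height-limited.
The video is 600 × 4/3 ≈ 800.0000 px wide.
960 − 800.0000 = 160.0000 px of bars.
Bar area = 160.0000 × 600 ≈ 96000 px.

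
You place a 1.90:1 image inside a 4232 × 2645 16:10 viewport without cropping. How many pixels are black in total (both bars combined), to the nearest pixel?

1.90:1 is wider than 16:10, so it spans the full width.
Content height = 4232 / 1.900 ≈ 2227.3684 px.
2645 − 2227.3684 = 417.6316 px of bars.
Bar area = 417.6316 × 4232 ≈ 1767417 px.

1767417 pixels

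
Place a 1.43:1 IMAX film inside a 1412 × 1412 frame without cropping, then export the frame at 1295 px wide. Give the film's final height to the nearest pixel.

Fitted into 1412×1412, the film spans the width; its height is 1412 / 1.430 ≈ 987.41 px.
Resizing to 1295 px wide multiplies everything by 0.9171: 987.41 → 905.59 px.

906 px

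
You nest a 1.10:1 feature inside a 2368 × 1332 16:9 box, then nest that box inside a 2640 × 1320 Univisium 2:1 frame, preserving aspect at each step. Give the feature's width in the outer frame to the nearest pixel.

1452 px

Inside the 2368×1332 canvas the feature is height-limited at 1465.20 × 1332.00.
Second fit — the 16:9 canvas into 2640×1320 spans the height: 2346.67 × 1320.00 (×0.9910 from 2368×1332).
So the feature's width is 1465.20 × 0.9910 ≈ 1452.00.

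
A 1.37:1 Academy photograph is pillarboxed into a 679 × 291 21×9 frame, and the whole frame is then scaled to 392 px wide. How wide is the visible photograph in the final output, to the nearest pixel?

Fitted into 679×291, the photograph spans the height; its width is 291 × 1.370 ≈ 398.67 px.
Scaling 679 → 392 is ×0.5773, so the width becomes 398.67 × 0.5773 ≈ 230.16 px.

230 px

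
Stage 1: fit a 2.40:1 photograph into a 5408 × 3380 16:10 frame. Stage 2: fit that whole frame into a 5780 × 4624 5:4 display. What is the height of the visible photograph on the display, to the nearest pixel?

Inside the 5408×3380 canvas the photograph is width-limited at 5408.00 × 2253.33.
The 16:10 canvas is width-limited in 5780×4624, giving 5780.00 × 3612.50; scale factor 1.0688.
So the photograph's height is 2253.33 × 1.0688 ≈ 2408.33.

2408 px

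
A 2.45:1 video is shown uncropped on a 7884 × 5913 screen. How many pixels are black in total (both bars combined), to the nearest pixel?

Since 2.450 > 1.333, the video is width-limited.
The video is 7884 / 2.450 ≈ 3217.9592 px tall.
Leftover height: 5913 − 3217.9592 = 2695.0408 px.
Bar area = 2695.0408 × 7884 ≈ 21247702 px.

21247702 pixels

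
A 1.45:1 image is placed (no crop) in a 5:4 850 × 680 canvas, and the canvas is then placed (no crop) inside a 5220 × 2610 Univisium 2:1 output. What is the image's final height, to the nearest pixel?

2250 px

1.45:1 in 850×680: fills the width, so the image is 850.00 × 586.21.
Second fit — the 5:4 canvas into 5220×2610 spans the height: 3262.50 × 2610.00 (×3.8382 from 850×680).
So the image's height is 586.21 × 3.8382 ≈ 2250.00.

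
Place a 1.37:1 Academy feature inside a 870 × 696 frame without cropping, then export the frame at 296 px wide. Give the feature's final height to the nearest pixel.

216 px

At 870×696 the feature is width-limited, so height = 870 / 1.370 ≈ 635.04 px.
Scaling 870 → 296 is ×0.3402, so the height becomes 635.04 × 0.3402 ≈ 216.06 px.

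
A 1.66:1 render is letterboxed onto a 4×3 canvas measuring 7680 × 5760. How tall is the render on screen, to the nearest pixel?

4627 px

Since 1.660 > 1.333, the render is width-limited.
The render is 7680 / 1.660 ≈ 4626.51 px tall.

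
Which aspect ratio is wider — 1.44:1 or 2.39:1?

2.39:1

1.44 and 2.39; 2.39 > 1.44.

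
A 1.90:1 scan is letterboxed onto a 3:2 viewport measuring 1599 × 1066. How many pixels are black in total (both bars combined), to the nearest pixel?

Since 1.900 > 1.500, the scan is width-limited.
Content height = 1599 / 1.900 ≈ 841.5789 px.
Leftover height: 1066 − 841.5789 = 224.4211 px.
Bar area = 224.4211 × 1599 ≈ 358849 px.

358849 pixels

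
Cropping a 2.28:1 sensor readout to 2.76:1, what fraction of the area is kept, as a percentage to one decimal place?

82.6%

Going from 2.28:1 to 2.76:1 means cutting height while keeping width.
(2.280)/(2.760) ≈ 0.826 of the area survives.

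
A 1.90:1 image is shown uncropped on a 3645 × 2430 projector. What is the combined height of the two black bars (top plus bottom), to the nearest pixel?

1.90:1 is wider than 3:2, so it spans the full width.
The image is 3645 / 1.900 ≈ 1918.42 px tall.
Black = 2430 − 1918.42 = 511.58 px.

512 px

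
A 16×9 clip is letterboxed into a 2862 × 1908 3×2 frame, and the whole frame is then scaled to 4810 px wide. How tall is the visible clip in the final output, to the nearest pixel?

2706 px

In the 2862×1908 frame the clip fills the width: height = 2862 × 9/16 ≈ 1609.88 px.
Scaling 2862 → 4810 is ×1.6806, so the height becomes 1609.88 × 1.6806 ≈ 2705.62 px.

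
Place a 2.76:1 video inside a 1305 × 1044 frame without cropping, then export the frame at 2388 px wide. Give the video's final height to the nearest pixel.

Fitted into 1305×1044, the video spans the width; its height is 1305 / 2.760 ≈ 472.83 px.
Resizing to 2388 px wide multiplies everything by 1.8299: 472.83 → 865.22 px.

865 px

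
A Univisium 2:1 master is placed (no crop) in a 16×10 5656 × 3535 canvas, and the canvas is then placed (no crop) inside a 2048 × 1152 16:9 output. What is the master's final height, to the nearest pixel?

922 px

First fit — Univisium 2:1 into 5656×3535 spans the width: 5656.00 × 2828.00.
16×10 in 2048×1152: fills the height, so the intermediate becomes 1843.20 × 1152.00 — a scale of ×0.3259.
The master scales with it: height 2828.00 × 0.3259 ≈ 921.60.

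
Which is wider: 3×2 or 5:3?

5:3

3×2 = 1.5 and 5:3 = 1.667; 1.667 > 1.5.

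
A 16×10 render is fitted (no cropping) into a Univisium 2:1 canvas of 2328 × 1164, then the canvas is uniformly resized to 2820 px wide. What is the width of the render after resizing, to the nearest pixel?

In the 2328×1164 frame the render fills the height: width = 1164 × 16/10 ≈ 1862.40 px.
Resizing to 2820 px wide multiplies everything by 1.2113: 1862.40 → 2256.00 px.

2256 px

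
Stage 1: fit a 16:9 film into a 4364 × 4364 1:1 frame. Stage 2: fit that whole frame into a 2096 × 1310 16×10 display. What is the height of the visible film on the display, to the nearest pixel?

Inside the 4364×4364 canvas the film is width-limited at 4364.00 × 2454.75.
1:1 in 2096×1310: fills the height, so the intermediate becomes 1310.00 × 1310.00 — a scale of ×0.3002.
Applying the same ×0.3002: 2454.75 → 736.88.

737 px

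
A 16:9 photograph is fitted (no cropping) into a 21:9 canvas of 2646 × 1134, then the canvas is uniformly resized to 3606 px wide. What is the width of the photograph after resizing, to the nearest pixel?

In the 2646×1134 frame the photograph fills the height: width = 1134 × 16/9 ≈ 2016.00 px.
Resizing to 3606 px wide multiplies everything by 1.3628: 2016.00 → 2747.43 px.

2747 px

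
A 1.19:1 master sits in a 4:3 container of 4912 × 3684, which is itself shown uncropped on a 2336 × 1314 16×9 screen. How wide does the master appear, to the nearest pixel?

1564 px

First fit — 1.19:1 into 4912×3684 spans the height: 4383.96 × 3684.00.
Second fit — the 4:3 canvas into 2336×1314 spans the height: 1752.00 × 1314.00 (×0.3567 from 4912×3684).
Applying the same ×0.3567: 4383.96 → 1563.66.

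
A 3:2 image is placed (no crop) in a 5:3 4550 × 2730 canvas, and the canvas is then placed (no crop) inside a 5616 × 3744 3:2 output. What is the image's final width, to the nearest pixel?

First fit — 3:2 into 4550×2730 spans the height: 4095.00 × 2730.00.
The 5:3 canvas is width-limited in 5616×3744, giving 5616.00 × 3369.60; scale factor 1.2343.
The image scales with it: width 4095.00 × 1.2343 ≈ 5054.40.

5054 px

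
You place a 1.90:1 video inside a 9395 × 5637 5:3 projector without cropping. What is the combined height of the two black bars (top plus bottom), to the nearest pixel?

692 px

1.90:1 is wider than 5:3, so it spans the full width.
That makes the image 4944.74 px tall (9395 / 1.900).
5637 − 4944.74 = 692.26 px of bars.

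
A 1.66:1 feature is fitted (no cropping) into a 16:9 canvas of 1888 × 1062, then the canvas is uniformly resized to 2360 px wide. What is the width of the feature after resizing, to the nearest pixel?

2204 px

At 1888×1062 the feature is height-limited, so width = 1062 × 1.660 ≈ 1762.92 px.
Resizing to 2360 px wide multiplies everything by 1.2500: 1762.92 → 2203.65 px.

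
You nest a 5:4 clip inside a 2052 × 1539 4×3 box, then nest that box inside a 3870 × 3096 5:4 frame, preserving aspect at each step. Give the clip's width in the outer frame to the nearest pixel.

Inside the 2052×1539 canvas the clip is height-limited at 1923.75 × 1539.00.
4×3 in 3870×3096: fills the width, so the intermediate becomes 3870.00 × 2902.50 — a scale of ×1.8860.
So the clip's width is 1923.75 × 1.8860 ≈ 3628.12.

3628 px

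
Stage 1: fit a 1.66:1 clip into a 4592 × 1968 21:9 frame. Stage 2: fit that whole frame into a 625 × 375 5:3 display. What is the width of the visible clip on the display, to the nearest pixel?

445 px

First fit — 1.66:1 into 4592×1968 spans the height: 3266.88 × 1968.00.
Second fit — the 21:9 canvas into 625×375 spans the width: 625.00 × 267.86 (×0.1361 from 4592×1968).
So the clip's width is 3266.88 × 0.1361 ≈ 444.64.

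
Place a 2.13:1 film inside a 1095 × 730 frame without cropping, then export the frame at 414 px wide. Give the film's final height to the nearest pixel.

194 px

In the 1095×730 frame the film fills the width: height = 1095 / 2.130 ≈ 514.08 px.
The frame scales by 414/1095 = 0.3781; 514.08 × 0.3781 ≈ 194.37 px.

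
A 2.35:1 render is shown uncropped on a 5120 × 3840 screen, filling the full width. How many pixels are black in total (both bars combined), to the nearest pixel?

8505736 pixels

The render is 5120 / 2.350 ≈ 2178.7234 px tall.
Leftover height: 3840 − 2178.7234 = 1661.2766 px.
Across the 5120-px span: 1661.2766 × 5120 ≈ 8505736 px.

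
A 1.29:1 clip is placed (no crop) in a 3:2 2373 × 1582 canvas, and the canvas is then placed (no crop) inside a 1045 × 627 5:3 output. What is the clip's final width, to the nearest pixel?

809 px

1.29:1 in 2373×1582: fills the height, so the clip is 2040.78 × 1582.00.
The 3:2 canvas is height-limited in 1045×627, giving 940.50 × 627.00; scale factor 0.3963.
Applying the same ×0.3963: 2040.78 → 808.83.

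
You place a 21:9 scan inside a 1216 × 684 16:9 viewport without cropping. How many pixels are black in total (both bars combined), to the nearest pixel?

198034 pixels

Since 2.333 > 1.778, the scan is width-limited.
The scan is 1216 × 9/21 ≈ 521.1429 px tall.
684 − 521.1429 = 162.8571 px of bars.
Across the 1216-px span: 162.8571 × 1216 ≈ 198034 px.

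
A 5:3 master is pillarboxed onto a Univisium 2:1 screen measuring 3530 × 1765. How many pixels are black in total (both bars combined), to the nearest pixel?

Since 1.667 < 2.000, the master is height-limited.
The master is 1765 × 5/3 ≈ 2941.6667 px wide.
Black = 3530 − 2941.6667 = 588.3333 px.
Bar area = 588.3333 × 1765 ≈ 1038408 px.

1038408 pixels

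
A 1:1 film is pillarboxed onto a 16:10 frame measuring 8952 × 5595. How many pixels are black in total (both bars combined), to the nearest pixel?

18782415 pixels

1:1 (1.000) < 16:10 (1.600), so the film fills the height.
Content width = 5595 × 1/1 ≈ 5595.0000 px.
8952 − 5595.0000 = 3357.0000 px of bars.
Bar area = 3357.0000 × 5595 ≈ 18782415 px.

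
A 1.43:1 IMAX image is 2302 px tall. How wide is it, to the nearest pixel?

3292 px

Width = 2302 × 1.430 = 3291.86.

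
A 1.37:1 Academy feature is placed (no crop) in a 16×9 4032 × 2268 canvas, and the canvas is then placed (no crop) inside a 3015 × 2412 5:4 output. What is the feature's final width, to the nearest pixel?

Inside the 4032×2268 canvas the feature is height-limited at 3107.16 × 2268.00.
The 16×9 canvas is width-limited in 3015×2412, giving 3015.00 × 1695.94; scale factor 0.7478.
The feature scales with it: width 3107.16 × 0.7478 ≈ 2323.43.

2323 px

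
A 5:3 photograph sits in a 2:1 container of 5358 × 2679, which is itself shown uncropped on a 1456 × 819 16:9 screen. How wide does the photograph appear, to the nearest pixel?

5:3 in 5358×2679: fills the height, so the photograph is 4465.00 × 2679.00.
2:1 in 1456×819: fills the width, so the intermediate becomes 1456.00 × 728.00 — a scale of ×0.2717.
The photograph scales with it: width 4465.00 × 0.2717 ≈ 1213.33.

1213 px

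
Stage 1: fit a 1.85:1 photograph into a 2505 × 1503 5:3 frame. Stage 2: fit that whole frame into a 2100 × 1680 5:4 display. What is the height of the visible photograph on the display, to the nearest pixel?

Inside the 2505×1503 canvas the photograph is width-limited at 2505.00 × 1354.05.
The 5:3 canvas is width-limited in 2100×1680, giving 2100.00 × 1260.00; scale factor 0.8383.
The photograph scales with it: height 1354.05 × 0.8383 ≈ 1135.14.

1135 px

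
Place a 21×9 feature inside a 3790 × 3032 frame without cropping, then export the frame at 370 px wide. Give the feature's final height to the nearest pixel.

At 3790×3032 the feature is width-limited, so height = 3790 × 9/21 ≈ 1624.29 px.
The frame scales by 370/3790 = 0.0976; 1624.29 × 0.0976 ≈ 158.57 px.

159 px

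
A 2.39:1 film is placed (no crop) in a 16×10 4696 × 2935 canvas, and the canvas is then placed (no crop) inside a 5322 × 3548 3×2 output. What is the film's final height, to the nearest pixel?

First fit — 2.39:1 into 4696×2935 spans the width: 4696.00 × 1964.85.
16×10 in 5322×3548: fills the width, so the intermediate becomes 5322.00 × 3326.25 — a scale of ×1.1333.
The film scales with it: height 1964.85 × 1.1333 ≈ 2226.78.

2227 px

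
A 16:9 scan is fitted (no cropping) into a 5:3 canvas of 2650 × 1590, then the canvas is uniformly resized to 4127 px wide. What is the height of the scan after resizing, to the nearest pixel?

Fitted into 2650×1590, the scan spans the width; its height is 2650 × 9/16 ≈ 1490.62 px.
The frame scales by 4127/2650 = 1.5574; 1490.62 × 1.5574 ≈ 2321.44 px.

2321 px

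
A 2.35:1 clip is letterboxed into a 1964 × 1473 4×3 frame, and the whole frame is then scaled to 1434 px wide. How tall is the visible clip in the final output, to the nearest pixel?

610 px

At 1964×1473 the clip is width-limited, so height = 1964 / 2.350 ≈ 835.74 px.
The frame scales by 1434/1964 = 0.7301; 835.74 × 0.7301 ≈ 610.21 px.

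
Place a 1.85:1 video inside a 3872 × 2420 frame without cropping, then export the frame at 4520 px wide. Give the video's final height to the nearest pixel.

2443 px

Fitted into 3872×2420, the video spans the width; its height is 3872 / 1.850 ≈ 2092.97 px.
Scaling 3872 → 4520 is ×1.1674, so the height becomes 2092.97 × 1.1674 ≈ 2443.24 px.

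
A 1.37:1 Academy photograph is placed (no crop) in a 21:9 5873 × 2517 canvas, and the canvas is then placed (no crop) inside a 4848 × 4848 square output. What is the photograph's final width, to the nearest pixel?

2846 px

Inside the 5873×2517 canvas the photograph is height-limited at 3448.29 × 2517.00.
The 21:9 canvas is width-limited in 4848×4848, giving 4848.00 × 2077.71; scale factor 0.8255.
The photograph scales with it: width 3448.29 × 0.8255 ≈ 2846.47.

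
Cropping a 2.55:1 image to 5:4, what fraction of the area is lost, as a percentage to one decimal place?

51.0%

5:4 is narrower than 2.55:1, so the crop keeps the full height and trims the width.
Fraction kept = (1.250)/(2.550) ≈ 49.02%, so 50.98% is lost.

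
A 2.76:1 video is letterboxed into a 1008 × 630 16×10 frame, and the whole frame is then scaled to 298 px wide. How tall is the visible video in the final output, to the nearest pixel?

108 px

At 1008×630 the video is width-limited, so height = 1008 / 2.760 ≈ 365.22 px.
The frame scales by 298/1008 = 0.2956; 365.22 × 0.2956 ≈ 107.97 px.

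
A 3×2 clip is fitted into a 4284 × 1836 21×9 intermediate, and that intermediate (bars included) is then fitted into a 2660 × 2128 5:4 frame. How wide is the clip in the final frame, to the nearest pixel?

3×2 in 4284×1836: fills the height, so the clip is 2754.00 × 1836.00.
The 21×9 canvas is width-limited in 2660×2128, giving 2660.00 × 1140.00; scale factor 0.6209.
The clip scales with it: width 2754.00 × 0.6209 ≈ 1710.00.

1710 px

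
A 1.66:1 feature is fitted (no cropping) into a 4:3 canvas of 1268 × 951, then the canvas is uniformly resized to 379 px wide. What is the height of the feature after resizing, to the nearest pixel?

In the 1268×951 frame the feature fills the width: height = 1268 / 1.660 ≈ 763.86 px.
The frame scales by 379/1268 = 0.2989; 763.86 × 0.2989 ≈ 228.31 px.

228 px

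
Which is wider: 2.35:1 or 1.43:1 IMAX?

2.35:1

2.35 and 1.43; 2.35 > 1.43.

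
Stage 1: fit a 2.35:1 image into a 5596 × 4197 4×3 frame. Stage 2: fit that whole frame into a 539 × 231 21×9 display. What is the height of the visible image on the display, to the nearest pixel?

First fit — 2.35:1 into 5596×4197 spans the width: 5596.00 × 2381.28.
The 4×3 canvas is height-limited in 539×231, giving 308.00 × 231.00; scale factor 0.0550.
Applying the same ×0.0550: 2381.28 → 131.06.

131 px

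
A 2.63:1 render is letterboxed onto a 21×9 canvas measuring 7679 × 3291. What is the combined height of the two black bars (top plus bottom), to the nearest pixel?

371 px

Since 2.630 > 2.333, the render is width-limited.
That makes the image 2919.77 px tall (7679 / 2.630).
Black = 3291 − 2919.77 = 371.23 px.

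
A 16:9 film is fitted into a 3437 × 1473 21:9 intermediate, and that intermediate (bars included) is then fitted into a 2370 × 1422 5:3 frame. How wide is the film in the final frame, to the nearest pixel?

Inside the 3437×1473 canvas the film is height-limited at 2618.67 × 1473.00.
21:9 in 2370×1422: fills the width, so the intermediate becomes 2370.00 × 1015.71 — a scale of ×0.6896.
Applying the same ×0.6896: 2618.67 → 1805.71.

1806 px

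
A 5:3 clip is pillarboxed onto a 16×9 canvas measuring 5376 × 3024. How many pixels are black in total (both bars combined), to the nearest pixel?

1016064 pixels

Since 1.667 < 1.778, the clip is height-limited.
The clip is 3024 × 5/3 ≈ 5040.0000 px wide.
Black = 5376 − 5040.0000 = 336.0000 px.
Bar area = 336.0000 × 3024 ≈ 1016064 px.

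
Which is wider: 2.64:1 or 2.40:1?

2.64:1

2.64 and 2.4; 2.64 > 2.4.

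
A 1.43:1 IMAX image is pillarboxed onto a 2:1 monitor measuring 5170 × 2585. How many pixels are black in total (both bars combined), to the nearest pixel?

1.43:1 IMAX (1.430) < 2:1 (2.000), so the image fills the height.
The image is 2585 × 1.430 ≈ 3696.5500 px wide.
Leftover width: 5170 − 3696.5500 = 1473.4500 px.
Across the 2585-px span: 1473.4500 × 2585 ≈ 3808868 px.

3808868 pixels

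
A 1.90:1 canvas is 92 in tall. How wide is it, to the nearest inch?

Width = 92 × 1.900 = 174.80.

175 in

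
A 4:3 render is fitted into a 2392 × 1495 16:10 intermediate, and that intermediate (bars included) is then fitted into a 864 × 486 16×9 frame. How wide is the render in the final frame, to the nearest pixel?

First fit — 4:3 into 2392×1495 spans the height: 1993.33 × 1495.00.
The 16:10 canvas is height-limited in 864×486, giving 777.60 × 486.00; scale factor 0.3251.
The render scales with it: width 1993.33 × 0.3251 ≈ 648.00.

648 px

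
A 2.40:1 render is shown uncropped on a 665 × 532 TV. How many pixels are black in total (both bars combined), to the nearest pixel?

169520 pixels

2.40:1 (2.400) > 5:4 (1.250), so the render fills the width.
The render is 665 / 2.400 ≈ 277.0833 px tall.
Black = 532 − 277.0833 = 254.9167 px.
Bar area = 254.9167 × 665 ≈ 169520 px.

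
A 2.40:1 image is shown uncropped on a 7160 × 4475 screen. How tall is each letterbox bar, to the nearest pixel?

746 px

Since 2.400 > 1.600, the image is width-limited.
Content height = 7160 / 2.400 ≈ 2983.33 px.
Black = 4475 − 2983.33 = 1491.67 px, or 745.83 per bar.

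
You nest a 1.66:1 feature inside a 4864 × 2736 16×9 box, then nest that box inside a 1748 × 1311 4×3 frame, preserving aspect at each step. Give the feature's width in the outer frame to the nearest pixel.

First fit — 1.66:1 into 4864×2736 spans the height: 4541.76 × 2736.00.
Second fit — the 16×9 canvas into 1748×1311 spans the width: 1748.00 × 983.25 (×0.3594 from 4864×2736).
The feature scales with it: width 4541.76 × 0.3594 ≈ 1632.19.

1632 px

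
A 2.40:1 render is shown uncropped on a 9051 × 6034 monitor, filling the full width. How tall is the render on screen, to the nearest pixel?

That makes the image 3771.25 px tall (9051 / 2.400).

3771 px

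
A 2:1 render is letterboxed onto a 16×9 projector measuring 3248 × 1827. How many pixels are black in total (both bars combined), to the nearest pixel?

Since 2.000 > 1.778, the render is width-limited.
The render is 3248 × 1/2 ≈ 1624.0000 px tall.
1827 − 1624.0000 = 203.0000 px of bars.
Across the 3248-px span: 203.0000 × 3248 ≈ 659344 px.

659344 pixels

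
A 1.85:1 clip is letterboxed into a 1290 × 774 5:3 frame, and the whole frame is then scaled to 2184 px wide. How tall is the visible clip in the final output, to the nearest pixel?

Fitted into 1290×774, the clip spans the width; its height is 1290 / 1.850 ≈ 697.30 px.
The frame scales by 2184/1290 = 1.6930; 697.30 × 1.6930 ≈ 1180.54 px.

1181 px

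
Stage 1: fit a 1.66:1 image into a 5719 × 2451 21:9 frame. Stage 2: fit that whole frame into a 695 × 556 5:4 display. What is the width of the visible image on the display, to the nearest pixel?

1.66:1 in 5719×2451: fills the height, so the image is 4068.66 × 2451.00.
The 21:9 canvas is width-limited in 695×556, giving 695.00 × 297.86; scale factor 0.1215.
The image scales with it: width 4068.66 × 0.1215 ≈ 494.44.

494 px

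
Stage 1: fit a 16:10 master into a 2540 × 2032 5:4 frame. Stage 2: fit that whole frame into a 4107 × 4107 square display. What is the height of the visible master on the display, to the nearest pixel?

First fit — 16:10 into 2540×2032 spans the width: 2540.00 × 1587.50.
The 5:4 canvas is width-limited in 4107×4107, giving 4107.00 × 3285.60; scale factor 1.6169.
Applying the same ×1.6169: 1587.50 → 2566.88.

2567 px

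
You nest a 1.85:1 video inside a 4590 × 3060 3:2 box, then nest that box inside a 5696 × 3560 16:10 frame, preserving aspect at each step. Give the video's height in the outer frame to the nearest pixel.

1.85:1 in 4590×3060: fills the width, so the video is 4590.00 × 2481.08.
3:2 in 5696×3560: fills the height, so the intermediate becomes 5340.00 × 3560.00 — a scale of ×1.1634.
Applying the same ×1.1634: 2481.08 → 2886.49.

2886 px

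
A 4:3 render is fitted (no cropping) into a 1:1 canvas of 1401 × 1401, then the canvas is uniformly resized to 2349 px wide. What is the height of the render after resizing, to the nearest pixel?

1762 px

At 1401×1401 the render is width-limited, so height = 1401 × 3/4 ≈ 1050.75 px.
Scaling 1401 → 2349 is ×1.6767, so the height becomes 1050.75 × 1.6767 ≈ 1761.75 px.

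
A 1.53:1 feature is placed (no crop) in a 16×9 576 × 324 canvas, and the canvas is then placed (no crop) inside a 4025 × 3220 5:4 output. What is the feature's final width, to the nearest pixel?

3464 px

1.53:1 in 576×324: fills the height, so the feature is 495.72 × 324.00.
16×9 in 4025×3220: fills the width, so the intermediate becomes 4025.00 × 2264.06 — a scale of ×6.9878.
The feature scales with it: width 495.72 × 6.9878 ≈ 3464.02.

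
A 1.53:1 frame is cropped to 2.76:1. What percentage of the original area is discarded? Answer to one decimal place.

Going from 1.53:1 to 2.76:1 means cutting height while keeping width.
(1.530)/(2.760) ≈ 0.554 of the area survives, leaving 44.57% discarded.

44.6%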